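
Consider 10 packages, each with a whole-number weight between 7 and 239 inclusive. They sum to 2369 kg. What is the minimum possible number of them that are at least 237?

Suppose at most 10 − j of them reach 237; then j values are ≤ 236 and the rest ≤ 239.
The total is then ≤ 236·j + 239·(10 − j) = 2390 − 3j. For this to be ≥ 2369 we need j ≤ 7, so at least 10 − 7 = 3 must reach 237.
Exactly 3 works: 3 values at 239 and 7 at 236 total 2369.

3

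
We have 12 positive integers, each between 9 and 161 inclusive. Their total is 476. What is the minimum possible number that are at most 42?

Each value above 42 is at least 43, contributing at least 43 − 9 = 34 above the floor 9.
The sum exceeds the floor total 108 by 368, so at most ⌊368/34⌋ = 10 exceed 42, and at least 2 are ≤ 42.
Exactly 2 works: 2 values at 9 and 10 at 43 total 448; raise one of the low values by 28 (still ≤ 42) to hit 476.

2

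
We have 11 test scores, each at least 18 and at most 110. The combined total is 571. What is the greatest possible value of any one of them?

Maximizing one value means minimizing the remaining 10.
The other 10 contribute at least 10 × 18 = 180, leaving at most 571 − 180 = 391.
But each score is capped at 110, so the maximum is 110.
Achievable: one at 110 and the other 10 totalling 461, which fits since 10 × 18 ≤ 461 ≤ 10 × 110.

110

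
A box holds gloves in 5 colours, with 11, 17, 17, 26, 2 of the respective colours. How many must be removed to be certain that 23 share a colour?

In the worst case you take as many as possible of each colour without reaching 23: 11 + 17 + 17 + 22 + 2 = 69.
The next one must give 23 of some colour, so 69 + 1 = 70.

70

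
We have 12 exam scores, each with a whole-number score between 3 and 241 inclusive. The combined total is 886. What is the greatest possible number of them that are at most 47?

Suppose k of them are at most 47. Those contribute at most 47 each and the rest at most 241 each.
So the total is at most 47k + 241(12 − k) = 2892 − 194k. This must still be ≥ 886, so k ≤ 10.
k = 10 is achieved by 10 values at 47 and 2 at 241, total 952; lower one of the 241's by 66 (still > 47) to reach 886.

10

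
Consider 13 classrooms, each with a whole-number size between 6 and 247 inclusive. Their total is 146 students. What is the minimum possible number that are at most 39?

Each value above 39 is at least 40, contributing at least 40 − 6 = 34 above the floor 6.
The sum exceeds the floor total 78 by 68, so at most ⌊68/34⌋ = 2 exceed 39, and at least 11 are ≤ 39.
Exactly 11 works: 11 values at 6 and 2 at 40 total 146.

11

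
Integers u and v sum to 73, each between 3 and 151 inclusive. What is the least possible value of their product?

210

For a fixed sum, uv is smallest when u and v are as far apart as possible.
The extreme feasible split is u = 3, v = 70, giving uv = 210.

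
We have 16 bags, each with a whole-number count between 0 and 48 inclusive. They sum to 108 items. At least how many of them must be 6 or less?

1

Each value above 6 is at least 7, contributing at least 7 − 0 = 7 above the floor 0.
The sum exceeds the floor total 0 by 108, so at most ⌊108/7⌋ = 15 exceed 6, and at least 1 are ≤ 6.
Exactly 1 works: 1 value at 0 and 15 at 7 total 105; raise one of the low values by 3 (still ≤ 6) to hit 108.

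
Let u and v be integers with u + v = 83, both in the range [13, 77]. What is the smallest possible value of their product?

uv = u(83 − u) is concave in u, so over [13, 70] it is minimized at an endpoint.
At the endpoint u = 13, v = 83 − 13 = 70, so uv = 13 × 70 = 910.

910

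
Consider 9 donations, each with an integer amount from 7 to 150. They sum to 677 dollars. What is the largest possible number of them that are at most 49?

Each value at 49 or below falls at least 150 − 49 = 101 short of the ceiling 150.
The ceiling total is 9 × 150 = 1350, and we need 677, so at most ⌊(1350 − 677)/101⌋ = 6 can be that low.
k = 6 is achieved by 6 values at 49 and 3 at 150, total 744; lower one of the 150's by 67 (still > 49) to reach 677.

6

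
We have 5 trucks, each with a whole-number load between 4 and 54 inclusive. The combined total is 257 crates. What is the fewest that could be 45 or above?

4

Suppose at most 5 − j of them reach 45; then j values are ≤ 44 and the rest ≤ 54.
The total is then ≤ 44·j + 54·(5 − j) = 270 − 10j. For this to be ≥ 257 we need j ≤ 1, so at least 5 − 1 = 4 must reach 45.
Exactly 4 works: 4 values at 54 and 1 at 44 total 260; lower one of the high values by 3 (still ≥ 45) to hit 257.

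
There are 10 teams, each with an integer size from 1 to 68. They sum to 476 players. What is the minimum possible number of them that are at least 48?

Suppose at most 10 − j of them reach 48; then j values are ≤ 47 and the rest ≤ 68.
The total is then ≤ 47·j + 68·(10 − j) = 680 − 21j. For this to be ≥ 476 we need j ≤ 9, so at least 10 − 9 = 1 must reach 48.
Exactly 1 works: 1 value at 68 and 9 at 47 total 491; lower one of the high values by 15 (still ≥ 48) to hit 476.

1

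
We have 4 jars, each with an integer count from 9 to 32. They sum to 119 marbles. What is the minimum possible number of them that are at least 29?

Suppose at most 4 − j of them reach 29; then j values are ≤ 28 and the rest ≤ 32.
The total is then ≤ 28·j + 32·(4 − j) = 128 − 4j. For this to be ≥ 119 we need j ≤ 2, so at least 4 − 2 = 2 must reach 29.
Exactly 2 works: 2 values at 32 and 2 at 28 total 120; lower one of the high values by 1 (still ≥ 29) to hit 119.

2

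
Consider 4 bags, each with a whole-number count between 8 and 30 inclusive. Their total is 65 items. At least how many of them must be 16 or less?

If only k of them are at most 16, the other 4 − k are at least 17, so the total is at least (4 − k)·17 + k·8.
This is ≤ 65, so (4 − k)·17 + 8k ≤ 65, which gives k ≥ 1.
Exactly 1 works: 1 value at 8 and 3 at 17 total 59; raise one of the low values by 6 (still ≤ 16) to hit 65.

1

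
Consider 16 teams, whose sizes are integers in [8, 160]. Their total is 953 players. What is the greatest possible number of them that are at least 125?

With k values at 125 or above and the rest at least 8, the sum is at least 128 + 117k.
Since the sum is 953, we need 117k ≤ 825, i.e. k ≤ 7.
k = 7 is achieved by 7 values at 125 and 9 at 8, total 947; add 6 to one value (staying below 125) to reach 953.

7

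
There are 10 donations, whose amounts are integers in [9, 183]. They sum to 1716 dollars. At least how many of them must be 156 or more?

If only k of them are at least 156, the other 10 − k are at most 155, so the total is at most k·183 + (10 − k)·155.
This must reach 1716, so k·183 + (10 − k)·155 ≥ 1716, giving k ≥ 6.
Exactly 6 works: 6 values at 183 and 4 at 155 total 1718; lower one of the high values by 2 (still ≥ 156) to hit 1716.

6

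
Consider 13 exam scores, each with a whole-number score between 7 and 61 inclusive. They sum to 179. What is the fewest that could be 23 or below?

Let j be the number exceeding 23. Then the total is ≥ 24·j + 7·(13 − j) = 91 + 17j.
So 17j ≤ 88 and j ≤ 5; hence at least 13 − 5 = 8 are ≤ 23.
Exactly 8 works: 8 values at 7 and 5 at 24 total 176; raise one of the low values by 3 (still ≤ 23) to hit 179.

8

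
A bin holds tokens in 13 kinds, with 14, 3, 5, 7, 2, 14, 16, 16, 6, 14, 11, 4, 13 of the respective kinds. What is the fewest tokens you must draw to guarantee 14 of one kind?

117

In the worst case you take as many as possible of each kind without reaching 14: 13 + 3 + 5 + 7 + 2 + 13 + 13 + 13 + 6 + 13 + 11 + 4 + 13 = 116.
The next one must give 14 of some kind, so 116 + 1 = 117.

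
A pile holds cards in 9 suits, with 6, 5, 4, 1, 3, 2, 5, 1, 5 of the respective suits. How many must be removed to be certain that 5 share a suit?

In the worst case you take as many as possible of each suit without reaching 5: 4 + 4 + 4 + 1 + 3 + 2 + 4 + 1 + 4 = 27.
The next one must give 5 of some suit, so 27 + 1 = 28.

28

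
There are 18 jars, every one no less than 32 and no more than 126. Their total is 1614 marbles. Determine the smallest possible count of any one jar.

To make one jar as small as possible, make the other 17 as large as possible.
The other 17 can take up 17 × 126 = 2142 ≥ 1614 − 32, so one jar can sit at its floor of 32.
Achievable: one at 32 and the other 17 totalling 1582, which fits since 17 × 32 ≤ 1582 ≤ 17 × 126.

32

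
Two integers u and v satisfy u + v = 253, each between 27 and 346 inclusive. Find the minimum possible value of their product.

For a fixed sum, uv is smallest when u and v are as far apart as possible.
The extreme feasible split is u = 27, v = 226, giving uv = 6102.

6102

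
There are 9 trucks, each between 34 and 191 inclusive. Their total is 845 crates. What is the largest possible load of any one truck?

Maximizing one value means minimizing the remaining 8.
The other 8 contribute at least 8 × 34 = 272, leaving at most 845 − 272 = 573.
But each truck is capped at 191, so the maximum is 191.
Achievable: one at 191 and the other 8 totalling 654, which fits since 8 × 34 ≤ 654 ≤ 8 × 191.

191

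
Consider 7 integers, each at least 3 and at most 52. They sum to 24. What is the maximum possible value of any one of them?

6

Maximizing one value means minimizing the remaining 6.
The other 6 contribute at least 6 × 3 = 18, leaving at most 24 − 18 = 6.
Since 6 ≤ 52, this is achievable: one at 6 and 6 at 3.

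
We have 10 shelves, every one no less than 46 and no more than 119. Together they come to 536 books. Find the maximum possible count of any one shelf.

To make one shelf as large as possible, make the other 9 as small as possible.
The other 9 contribute at least 9 × 46 = 414, leaving at most 536 − 414 = 122.
But each shelf is capped at 119, so the maximum is 119.
Achievable: one at 119 and the other 9 totalling 417, which fits since 9 × 46 ≤ 417 ≤ 9 × 119.

119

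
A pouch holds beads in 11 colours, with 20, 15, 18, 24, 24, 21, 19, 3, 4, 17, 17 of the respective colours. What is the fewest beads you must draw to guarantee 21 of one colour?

In the worst case you take as many as possible of each colour without reaching 21: 20 + 15 + 18 + 20 + 20 + 20 + 19 + 3 + 4 + 17 + 17 = 173.
The next one must give 21 of some colour, so 173 + 1 = 174.

174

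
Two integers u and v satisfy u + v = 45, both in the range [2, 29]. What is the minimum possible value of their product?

For a fixed sum, uv is smallest when u and v are as far apart as possible.
At the endpoint u = 16, v = 45 − 16 = 29, so uv = 16 × 29 = 464.

464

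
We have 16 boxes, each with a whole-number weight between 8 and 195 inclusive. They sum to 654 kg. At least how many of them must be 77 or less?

Each value above 77 is at least 78, contributing at least 78 − 8 = 70 above the floor 8.
The sum exceeds the floor total 128 by 526, so at most ⌊526/70⌋ = 7 exceed 77, and at least 9 are ≤ 77.
Exactly 9 works: 9 values at 8 and 7 at 78 total 618; raise one of the low values by 36 (still ≤ 77) to hit 654.

9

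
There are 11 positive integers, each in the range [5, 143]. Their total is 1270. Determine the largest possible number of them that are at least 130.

With k values at 130 or above and the rest at least 5, the sum is at least 55 + 125k.
Since the sum is 1270, we need 125k ≤ 1215, i.e. k ≤ 9.
k = 9 is achieved by 9 values at 130 and 2 at 5, total 1180; add 90 to one value (staying below 130) to reach 1270.

9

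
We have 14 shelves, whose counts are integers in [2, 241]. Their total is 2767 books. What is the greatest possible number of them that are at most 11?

Each value at 11 or below falls at least 241 − 11 = 230 short of the ceiling 241.
The ceiling total is 14 × 241 = 3374, and we need 2767, so at most ⌊(3374 − 2767)/230⌋ = 2 can be that low.
k = 2 is achieved by 2 values at 11 and 12 at 241, total 2914; lower one of the 241's by 147 (still > 11) to reach 2767.

2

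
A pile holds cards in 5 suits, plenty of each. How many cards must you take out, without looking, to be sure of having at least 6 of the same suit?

In the worst case you draw 5 of each of the 5 suits: 5 × 5 = 25.
One more forces 6 of some suit, so 25 + 1 = 26.

26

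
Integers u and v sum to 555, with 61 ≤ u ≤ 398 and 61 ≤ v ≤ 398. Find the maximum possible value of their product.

77006

For a fixed sum, the product uv is largest when u and v are as close as possible.
Taking u = 277 and v = 278 (both in [61, 398]) gives uv = 77006.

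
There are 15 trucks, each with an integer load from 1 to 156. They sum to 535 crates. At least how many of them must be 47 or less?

4

Each value above 47 is at least 48, contributing at least 48 − 1 = 47 above the floor 1.
The sum exceeds the floor total 15 by 520, so at most ⌊520/47⌋ = 11 exceed 47, and at least 4 are ≤ 47.
Exactly 4 works: 4 values at 1 and 11 at 48 total 532; raise one of the low values by 3 (still ≤ 47) to hit 535.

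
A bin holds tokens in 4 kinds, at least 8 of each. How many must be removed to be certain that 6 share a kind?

21

You could draw 5 of every kind without reaching 6 of any — 20 in all.
One more forces 6 of some kind, so 20 + 1 = 21.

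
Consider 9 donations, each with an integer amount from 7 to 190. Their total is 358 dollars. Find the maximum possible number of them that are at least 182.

1

With k values at 182 or above and the rest at least 7, the sum is at least 63 + 175k.
Since the sum is 358, we need 175k ≤ 295, i.e. k ≤ 1.
k = 1 is achieved by 1 value at 182 and 8 at 7, total 238; add 120 to one value (staying below 182) to reach 358.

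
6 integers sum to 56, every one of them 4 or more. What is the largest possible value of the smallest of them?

9

The average is 56/6 < 10, so some value is ≤ 9.
Achievable: 4 of them at 9 and 2 at 10 total 56.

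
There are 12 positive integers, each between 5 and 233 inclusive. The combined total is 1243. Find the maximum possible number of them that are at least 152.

Suppose k of them are at least 152. Those contribute at least 152 each and the other 12 − k at least 5 each.
So the total is at least 152k + 5(12 − k) = 60 + 147k. This must be ≤ 1243, giving k ≤ 8.
k = 8 is achieved by 8 values at 152 and 4 at 5, total 1236; add 7 to one value (staying below 152) to reach 1243.

8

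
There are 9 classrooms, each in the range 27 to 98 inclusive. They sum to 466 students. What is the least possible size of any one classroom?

27

Minimizing one value means maximizing the remaining 8.
The other 8 can take up 8 × 98 = 784 ≥ 466 − 27, so one classroom can sit at its floor of 27.
Achievable: one at 27 and the other 8 totalling 439, which fits since 8 × 27 ≤ 439 ≤ 8 × 98.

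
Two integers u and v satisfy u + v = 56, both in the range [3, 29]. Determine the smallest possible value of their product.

For a fixed sum, uv is smallest when u and v are as far apart as possible.
At the endpoint u = 27, v = 56 − 27 = 29, so uv = 27 × 29 = 783.

783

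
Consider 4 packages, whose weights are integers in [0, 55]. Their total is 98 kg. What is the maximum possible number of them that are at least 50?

1

Suppose k of them are at least 50. Those contribute at least 50 each and the other 4 − k at least 0 each.
So the total is at least 50k + 0(4 − k) = 0 + 50k. This must be ≤ 98, giving k ≤ 1.
k = 1 is achieved by 1 value at 50 and 3 at 0, total 50; add 48 to one value (staying below 50) to reach 98.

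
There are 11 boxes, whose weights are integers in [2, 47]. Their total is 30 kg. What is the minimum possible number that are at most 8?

If only k of them are at most 8, the other 11 − k are at least 9, so the total is at least (11 − k)·9 + k·2.
This is ≤ 30, so (11 − k)·9 + 2k ≤ 30, which gives k ≥ 10.
Exactly 10 works: 10 values at 2 and 1 at 9 total 29; raise one of the low values by 1 (still ≤ 8) to hit 30.

10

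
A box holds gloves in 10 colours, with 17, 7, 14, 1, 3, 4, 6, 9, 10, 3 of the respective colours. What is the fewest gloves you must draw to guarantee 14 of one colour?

70

In the worst case you take as many as possible of each colour without reaching 14: 13 + 7 + 13 + 1 + 3 + 4 + 6 + 9 + 10 + 3 = 69.
The next one must give 14 of some colour, so 69 + 1 = 70.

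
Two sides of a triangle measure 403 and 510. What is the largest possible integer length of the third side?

912

The third side must be less than 403 + 510 = 913.
The largest integer below 913 is 912.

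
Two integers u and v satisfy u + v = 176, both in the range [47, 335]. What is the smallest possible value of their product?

6063

Since u + v is fixed, pushing one of them to its bound minimizes the product.
At the endpoint u = 47, v = 176 − 47 = 129, so uv = 47 × 129 = 6063.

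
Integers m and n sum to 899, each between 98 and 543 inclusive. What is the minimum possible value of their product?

193308

mn = m(899 − m) is concave in m, so over [356, 543] it is minimized at an endpoint.
At the endpoint m = 356, n = 899 − 356 = 543, so mn = 356 × 543 = 193308.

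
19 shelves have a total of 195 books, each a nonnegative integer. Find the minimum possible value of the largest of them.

11

The average is 195/19 > 10, so not all 19 can be 10 or less; the largest is ≥ 11.
Equality holds with 5 values of 11 and 14 values of 10.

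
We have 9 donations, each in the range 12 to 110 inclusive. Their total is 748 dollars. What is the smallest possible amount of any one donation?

Minimizing one value means maximizing the remaining 8.
The other 8 can take up 8 × 110 = 880 ≥ 748 − 12, so one donation can sit at its floor of 12.
Achievable: one at 12 and the other 8 totalling 736, which fits since 8 × 12 ≤ 736 ≤ 8 × 110.

12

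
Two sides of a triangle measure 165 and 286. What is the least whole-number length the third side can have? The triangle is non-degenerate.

122

The third side must exceed |165 − 286| = 121.
The smallest integer above 121 is 122.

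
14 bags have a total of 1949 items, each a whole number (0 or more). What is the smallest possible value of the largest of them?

140

If every one of the 14 were at most 139, the total would be at most 14 × 139 = 1946 < 1949.
Achievable: 3 of them at 140 and 11 at 139 total 1949.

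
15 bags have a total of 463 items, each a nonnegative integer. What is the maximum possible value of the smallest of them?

30

The average is 463/15 < 31, so some value is ≤ 30.
Taking 2 copies of 30 and 13 copies of 31 gives exactly 463, so 30 is attained.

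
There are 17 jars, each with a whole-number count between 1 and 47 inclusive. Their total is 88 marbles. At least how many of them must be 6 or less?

Each value above 6 is at least 7, contributing at least 7 − 1 = 6 above the floor 1.
The sum exceeds the floor total 17 by 71, so at most ⌊71/6⌋ = 11 exceed 6, and at least 6 are ≤ 6.
Exactly 6 works: 6 values at 1 and 11 at 7 total 83; raise one of the low values by 5 (still ≤ 6) to hit 88.

6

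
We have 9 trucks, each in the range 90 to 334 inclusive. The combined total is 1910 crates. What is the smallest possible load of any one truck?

90

To make one truck as small as possible, make the other 8 as large as possible.
The other 8 can take up 8 × 334 = 2672 ≥ 1910 − 90, so one truck can sit at its floor of 90.
Achievable: one at 90 and the other 8 totalling 1820, which fits since 8 × 90 ≤ 1820 ≤ 8 × 334.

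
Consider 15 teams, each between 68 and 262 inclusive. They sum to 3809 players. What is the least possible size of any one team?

To make one team as small as possible, make the other 14 as large as possible.
The other 14 contribute at most 14 × 262 = 3668, leaving at least 3809 − 3668 = 141.
Since 141 ≥ 68, this is achievable: one at 141 and 14 at 262.

141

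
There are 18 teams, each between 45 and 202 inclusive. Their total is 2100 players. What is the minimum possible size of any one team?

Minimizing one value means maximizing the remaining 17.
The other 17 can take up 17 × 202 = 3434 ≥ 2100 − 45, so one team can sit at its floor of 45.
Achievable: one at 45 and the other 17 totalling 2055, which fits since 17 × 45 ≤ 2055 ≤ 17 × 202.

45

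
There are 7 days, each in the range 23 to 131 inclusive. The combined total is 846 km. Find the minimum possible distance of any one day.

60

To make one day as small as possible, make the other 6 as large as possible.
The other 6 contribute at most 6 × 131 = 786, leaving at least 846 − 786 = 60.
Since 60 ≥ 23, this is achievable: one at 60 and 6 at 131.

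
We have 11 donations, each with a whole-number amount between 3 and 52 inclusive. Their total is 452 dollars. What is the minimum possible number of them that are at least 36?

4

Suppose at most 11 − j of them reach 36; then j values are ≤ 35 and the rest ≤ 52.
The total is then ≤ 35·j + 52·(11 − j) = 572 − 17j. For this to be ≥ 452 we need j ≤ 7, so at least 11 − 7 = 4 must reach 36.
Exactly 4 works: 4 values at 52 and 7 at 35 total 453; lower one of the high values by 1 (still ≥ 36) to hit 452.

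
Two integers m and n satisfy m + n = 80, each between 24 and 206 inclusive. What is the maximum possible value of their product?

With m + n fixed, mn peaks when the two are closest together.
Taking m = 40 and n = 40 (both in [24, 206]) gives mn = 1600.

1600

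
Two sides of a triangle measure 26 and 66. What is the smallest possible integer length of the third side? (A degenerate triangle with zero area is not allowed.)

The third side must exceed |26 − 66| = 40.
The smallest integer above 40 is 41.

41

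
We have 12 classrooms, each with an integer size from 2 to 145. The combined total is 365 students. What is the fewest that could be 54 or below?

If only k of them are at most 54, the other 12 − k are at least 55, so the total is at least (12 − k)·55 + k·2.
This is ≤ 365, so (12 − k)·55 + 2k ≤ 365, which gives k ≥ 6.
Exactly 6 works: 6 values at 2 and 6 at 55 total 342; raise one of the low values by 23 (still ≤ 54) to hit 365.

6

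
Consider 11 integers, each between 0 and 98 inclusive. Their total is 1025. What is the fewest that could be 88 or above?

Each value short of 88 is at most 87, costing at least 98 − 87 = 11 against the maximum total of 1078.
We can afford to lose at most 1078 − 1025 = 53, so at most ⌊53/11⌋ = 4 fall short, and at least 7 are ≥ 88.
Exactly 7 works: 7 values at 98 and 4 at 87 total 1034; lower one of the high values by 9 (still ≥ 88) to hit 1025.

7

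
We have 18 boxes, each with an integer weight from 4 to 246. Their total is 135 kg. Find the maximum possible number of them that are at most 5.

Each value at 5 or below falls at least 246 − 5 = 241 short of the ceiling 246.
The ceiling total is 18 × 246 = 4428, and we need 135, so at most ⌊(4428 − 135)/241⌋ = 17 can be that low.
k = 17 is achieved by 17 values at 5 and 1 at 246, total 331; lower one of the 246's by 196 (still > 5) to reach 135.

17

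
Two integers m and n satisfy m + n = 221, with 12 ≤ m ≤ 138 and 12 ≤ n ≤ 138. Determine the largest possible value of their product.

mn = m(221 − m) is maximized when m is as near 221/2 as the bounds allow.
Taking m = 110 and n = 111 (both in [12, 138]) gives mn = 12210.

12210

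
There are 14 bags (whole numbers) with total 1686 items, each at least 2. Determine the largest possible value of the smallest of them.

120

The average is 1686/14 < 121, so some value is ≤ 120.
Equality holds with 8 values of 120 and 6 values of 121.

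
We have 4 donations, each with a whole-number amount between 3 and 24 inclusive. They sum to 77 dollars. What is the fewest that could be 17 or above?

Suppose at most 4 − j of them reach 17; then j values are ≤ 16 and the rest ≤ 24.
The total is then ≤ 16·j + 24·(4 − j) = 96 − 8j. For this to be ≥ 77 we need j ≤ 2, so at least 4 − 2 = 2 must reach 17.
Exactly 2 works: 2 values at 24 and 2 at 16 total 80; lower one of the high values by 3 (still ≥ 17) to hit 77.

2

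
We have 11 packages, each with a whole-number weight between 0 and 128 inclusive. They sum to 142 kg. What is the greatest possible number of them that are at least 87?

With k values at 87 or above and the rest at least 0, the sum is at least 0 + 87k.
Since the sum is 142, we need 87k ≤ 142, i.e. k ≤ 1.
k = 1 is achieved by 1 value at 87 and 10 at 0, total 87; add 55 to one value (staying below 87) to reach 142.

1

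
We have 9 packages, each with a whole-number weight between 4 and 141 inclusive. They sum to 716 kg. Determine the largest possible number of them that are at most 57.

6

Each value at 57 or below falls at least 141 − 57 = 84 short of the ceiling 141.
The ceiling total is 9 × 141 = 1269, and we need 716, so at most ⌊(1269 − 716)/84⌋ = 6 can be that low.
k = 6 is achieved by 6 values at 57 and 3 at 141, total 765; lower one of the 141's by 49 (still > 57) to reach 716.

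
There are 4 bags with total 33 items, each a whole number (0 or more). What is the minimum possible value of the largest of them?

If every one of the 4 were at most 8, the total would be at most 4 × 8 = 32 < 33.
Equality holds with 1 value of 9 and 3 values of 8.

9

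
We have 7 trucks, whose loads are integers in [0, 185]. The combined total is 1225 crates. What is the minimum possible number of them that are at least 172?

2

Each value short of 172 is at most 171, costing at least 185 − 171 = 14 against the maximum total of 1295.
We can afford to lose at most 1295 − 1225 = 70, so at most ⌊70/14⌋ = 5 fall short, and at least 2 are ≥ 172.
Exactly 2 works: 2 values at 185 and 5 at 171 total 1225.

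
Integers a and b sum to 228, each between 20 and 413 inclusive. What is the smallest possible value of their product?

4160

For a fixed sum, ab is smallest when a and b are as far apart as possible.
The extreme feasible split is a = 20, b = 208, giving ab = 4160.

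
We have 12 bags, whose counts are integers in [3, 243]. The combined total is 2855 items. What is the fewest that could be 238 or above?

Suppose at most 12 − j of them reach 238; then j values are ≤ 237 and the rest ≤ 243.
The total is then ≤ 237·j + 243·(12 − j) = 2916 − 6j. For this to be ≥ 2855 we need j ≤ 10, so at least 12 − 10 = 2 must reach 238.
Exactly 2 works: 2 values at 243 and 10 at 237 total 2856; lower one of the high values by 1 (still ≥ 238) to hit 2855.

2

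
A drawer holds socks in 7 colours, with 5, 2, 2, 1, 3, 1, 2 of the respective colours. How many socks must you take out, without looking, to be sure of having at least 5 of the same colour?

In the worst case you take as many as possible of each colour without reaching 5: 4 + 2 + 2 + 1 + 3 + 1 + 2 = 15.
The next one must give 5 of some colour, so 15 + 1 = 16.

16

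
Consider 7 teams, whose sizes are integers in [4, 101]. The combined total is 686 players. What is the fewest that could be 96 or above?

4

If only k of them are at least 96, the other 7 − k are at most 95, so the total is at most k·101 + (7 − k)·95.
This must reach 686, so k·101 + (7 − k)·95 ≥ 686, giving k ≥ 4.
Exactly 4 works: 4 values at 101 and 3 at 95 total 689; lower one of the high values by 3 (still ≥ 96) to hit 686.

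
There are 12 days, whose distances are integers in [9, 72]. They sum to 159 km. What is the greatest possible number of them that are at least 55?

If k of the values are ≥ 55, the total is ≥ 55k + 9(12 − k).
Setting 55k + 9(12 − k) ≤ 159 gives 46k ≤ 51, so k ≤ 1.
k = 1 is achieved by 1 value at 55 and 11 at 9, total 154; add 5 to one value (staying below 55) to reach 159.

1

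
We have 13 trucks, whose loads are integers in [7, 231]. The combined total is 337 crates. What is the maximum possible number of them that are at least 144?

Suppose k of them are at least 144. Those contribute at least 144 each and the other 13 − k at least 7 each.
So the total is at least 144k + 7(13 − k) = 91 + 137k. This must be ≤ 337, giving k ≤ 1.
k = 1 is achieved by 1 value at 144 and 12 at 7, total 228; add 109 to one value (staying below 144) to reach 337.

1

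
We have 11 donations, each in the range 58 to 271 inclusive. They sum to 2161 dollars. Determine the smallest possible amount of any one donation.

58

To make one donation as small as possible, make the other 10 as large as possible.
The other 10 can take up 10 × 271 = 2710 ≥ 2161 − 58, so one donation can sit at its floor of 58.
Achievable: one at 58 and the other 10 totalling 2103, which fits since 10 × 58 ≤ 2103 ≤ 10 × 271.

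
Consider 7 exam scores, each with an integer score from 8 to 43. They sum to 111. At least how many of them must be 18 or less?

2

Let j be the number exceeding 18. Then the total is ≥ 19·j + 8·(7 − j) = 56 + 11j.
So 11j ≤ 55 and j ≤ 5; hence at least 7 − 5 = 2 are ≤ 18.
Exactly 2 works: 2 values at 8 and 5 at 19 total 111.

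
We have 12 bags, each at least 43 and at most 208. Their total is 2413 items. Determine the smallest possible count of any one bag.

Minimizing one value means maximizing the remaining 11.
The other 11 contribute at most 11 × 208 = 2288, leaving at least 2413 − 2288 = 125.
Since 125 ≥ 43, this is achievable: one at 125 and 11 at 208.

125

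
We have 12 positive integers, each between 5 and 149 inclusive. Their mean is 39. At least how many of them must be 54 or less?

The total is 12 × 39 = 468.
Each value above 54 is at least 55, contributing at least 55 − 5 = 50 above the floor 5.
The sum exceeds the floor total 60 by 408, so at most ⌊408/50⌋ = 8 exceed 54, and at least 4 are ≤ 54.
Exactly 4 works: 4 values at 5 and 8 at 55 total 460; raise one of the low values by 8 (still ≤ 54) to hit 468.

4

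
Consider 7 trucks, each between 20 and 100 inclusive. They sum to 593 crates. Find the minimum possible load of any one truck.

Minimizing one value means maximizing the remaining 6.
The other 6 can take up 6 × 100 = 600 ≥ 593 − 20, so one truck can sit at its floor of 20.
Achievable: one at 20 and the other 6 totalling 573, which fits since 6 × 20 ≤ 573 ≤ 6 × 100.

20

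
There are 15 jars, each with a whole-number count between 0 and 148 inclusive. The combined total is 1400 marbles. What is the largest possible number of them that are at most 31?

7

Each value at 31 or below falls at least 148 − 31 = 117 short of the ceiling 148.
The ceiling total is 15 × 148 = 2220, and we need 1400, so at most ⌊(2220 − 1400)/117⌋ = 7 can be that low.
k = 7 is achieved by 7 values at 31 and 8 at 148, total 1401; lower one of the 148's by 1 (still > 31) to reach 1400.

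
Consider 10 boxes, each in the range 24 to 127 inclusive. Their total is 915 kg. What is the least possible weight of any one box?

24

To make one box as small as possible, make the other 9 as large as possible.
The other 9 can take up 9 × 127 = 1143 ≥ 915 − 24, so one box can sit at its floor of 24.
Achievable: one at 24 and the other 9 totalling 891, which fits since 9 × 24 ≤ 891 ≤ 9 × 127.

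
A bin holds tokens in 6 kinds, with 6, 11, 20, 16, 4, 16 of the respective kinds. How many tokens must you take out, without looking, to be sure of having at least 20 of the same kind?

73

In the worst case you take as many as possible of each kind without reaching 20: 6 + 11 + 19 + 16 + 4 + 16 = 72.
The next one must give 20 of some kind, so 72 + 1 = 73.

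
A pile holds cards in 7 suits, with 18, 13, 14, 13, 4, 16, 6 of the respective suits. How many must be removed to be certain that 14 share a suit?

76

In the worst case you take as many as possible of each suit without reaching 14: 13 + 13 + 13 + 13 + 4 + 13 + 6 = 75.
The next one must give 14 of some suit, so 75 + 1 = 76.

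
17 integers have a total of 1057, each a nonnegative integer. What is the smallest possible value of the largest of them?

Some value must be at least ⌈1057/17⌉ = 63, since 17 × 62 = 1054 < 1057.
Achievable: 3 of them at 63 and 14 at 62 total 1057.

63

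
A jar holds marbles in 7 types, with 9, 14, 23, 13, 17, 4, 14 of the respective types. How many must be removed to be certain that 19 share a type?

90

In the worst case you take as many as possible of each type without reaching 19: 9 + 14 + 18 + 13 + 17 + 4 + 14 = 89.
The next one must give 19 of some type, so 89 + 1 = 90.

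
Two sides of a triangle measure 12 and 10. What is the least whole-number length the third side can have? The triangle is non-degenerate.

3

The third side must exceed |12 − 10| = 2.
The smallest integer above 2 is 3.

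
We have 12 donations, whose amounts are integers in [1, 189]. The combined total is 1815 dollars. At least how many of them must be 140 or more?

If only k of them are at least 140, the other 12 − k are at most 139, so the total is at most k·189 + (12 − k)·139.
This must reach 1815, so k·189 + (12 − k)·139 ≥ 1815, giving k ≥ 3.
Exactly 3 works: 3 values at 189 and 9 at 139 total 1818; lower one of the high values by 3 (still ≥ 140) to hit 1815.

3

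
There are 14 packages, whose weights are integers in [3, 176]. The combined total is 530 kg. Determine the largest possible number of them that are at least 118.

4

With k values at 118 or above and the rest at least 3, the sum is at least 42 + 115k.
Since the sum is 530, we need 115k ≤ 488, i.e. k ≤ 4.
k = 4 is achieved by 4 values at 118 and 10 at 3, total 502; add 28 to one value (staying below 118) to reach 530.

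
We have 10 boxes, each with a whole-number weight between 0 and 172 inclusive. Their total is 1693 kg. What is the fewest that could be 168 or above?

Suppose at most 10 − j of them reach 168; then j values are ≤ 167 and the rest ≤ 172.
The total is then ≤ 167·j + 172·(10 − j) = 1720 − 5j. For this to be ≥ 1693 we need j ≤ 5, so at least 10 − 5 = 5 must reach 168.
Exactly 5 works: 5 values at 172 and 5 at 167 total 1695; lower one of the high values by 2 (still ≥ 168) to hit 1693.

5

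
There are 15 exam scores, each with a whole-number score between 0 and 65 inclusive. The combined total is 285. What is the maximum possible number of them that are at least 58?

4

Suppose k of them are at least 58. Those contribute at least 58 each and the other 15 − k at least 0 each.
So the total is at least 58k + 0(15 − k) = 0 + 58k. This must be ≤ 285, giving k ≤ 4.
k = 4 is achieved by 4 values at 58 and 11 at 0, total 232; add 53 to one value (staying below 58) to reach 285.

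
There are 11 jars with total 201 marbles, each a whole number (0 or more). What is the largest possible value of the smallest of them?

18

The 11 values sum to 201, so their minimum is at most ⌊201/11⌋ = 18.
Achievable: 8 of them at 18 and 3 at 19 total 201.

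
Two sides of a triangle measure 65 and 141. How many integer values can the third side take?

The triangle inequality gives |65 − 141| < c < 65 + 141, i.e. 76 < c < 206.
So c can be any integer from 77 to 205: 129 values.

129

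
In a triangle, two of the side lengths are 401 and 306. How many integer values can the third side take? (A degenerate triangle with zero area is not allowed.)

The triangle inequality gives |401 − 306| < c < 401 + 306, i.e. 95 < c < 707.
So c can be any integer from 96 to 706: 611 values.

611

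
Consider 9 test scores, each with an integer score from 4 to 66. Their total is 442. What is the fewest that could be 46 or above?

Suppose at most 9 − j of them reach 46; then j values are ≤ 45 and the rest ≤ 66.
The total is then ≤ 45·j + 66·(9 − j) = 594 − 21j. For this to be ≥ 442 we need j ≤ 7, so at least 9 − 7 = 2 must reach 46.
Exactly 2 works: 2 values at 66 and 7 at 45 total 447; lower one of the high values by 5 (still ≥ 46) to hit 442.

2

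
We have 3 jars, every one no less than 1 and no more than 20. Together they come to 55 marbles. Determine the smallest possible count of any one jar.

15

To make one jar as small as possible, make the other 2 as large as possible.
The other 2 contribute at most 2 × 20 = 40, leaving at least 55 − 40 = 15.
Since 15 ≥ 1, this is achievable: one at 15 and 2 at 20.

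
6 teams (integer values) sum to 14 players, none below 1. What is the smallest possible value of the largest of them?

Some value must be at least ⌈14/6⌉ = 3, since 6 × 2 = 12 < 14.
Achievable: 2 of them at 3 and 4 at 2 total 14.

3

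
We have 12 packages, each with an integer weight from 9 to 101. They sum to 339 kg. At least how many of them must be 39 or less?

5

Let j be the number exceeding 39. Then the total is ≥ 40·j + 9·(12 − j) = 108 + 31j.
So 31j ≤ 231 and j ≤ 7; hence at least 12 − 7 = 5 are ≤ 39.
Exactly 5 works: 5 values at 9 and 7 at 40 total 325; raise one of the low values by 14 (still ≤ 39) to hit 339.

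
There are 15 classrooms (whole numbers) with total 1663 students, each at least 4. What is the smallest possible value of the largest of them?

111

The average is 1663/15 > 110, so not all 15 can be 110 or less; the largest is ≥ 111.
Taking 2 copies of 110 and 13 copies of 111 gives exactly 1663, so 111 is attained.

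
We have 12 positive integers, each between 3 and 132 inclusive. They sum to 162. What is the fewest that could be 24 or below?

7

Each value above 24 is at least 25, contributing at least 25 − 3 = 22 above the floor 3.
The sum exceeds the floor total 36 by 126, so at most ⌊126/22⌋ = 5 exceed 24, and at least 7 are ≤ 24.
Exactly 7 works: 7 values at 3 and 5 at 25 total 146; raise one of the low values by 16 (still ≤ 24) to hit 162.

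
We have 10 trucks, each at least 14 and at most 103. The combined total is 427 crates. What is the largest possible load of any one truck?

103

Maximizing one value means minimizing the remaining 9.
The other 9 contribute at least 9 × 14 = 126, leaving at most 427 − 126 = 301.
But each truck is capped at 103, so the maximum is 103.
Achievable: one at 103 and the other 9 totalling 324, which fits since 9 × 14 ≤ 324 ≤ 9 × 103.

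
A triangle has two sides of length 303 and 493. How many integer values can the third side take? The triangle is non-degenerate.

The triangle inequality gives |303 − 493| < c < 303 + 493, i.e. 190 < c < 796.
So c can be any integer from 191 to 795: 605 values.

605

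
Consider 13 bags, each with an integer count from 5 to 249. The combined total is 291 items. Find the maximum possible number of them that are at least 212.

If k of the values are ≥ 212, the total is ≥ 212k + 5(13 − k).
Setting 212k + 5(13 − k) ≤ 291 gives 207k ≤ 226, so k ≤ 1.
k = 1 is achieved by 1 value at 212 and 12 at 5, total 272; add 19 to one value (staying below 212) to reach 291.

1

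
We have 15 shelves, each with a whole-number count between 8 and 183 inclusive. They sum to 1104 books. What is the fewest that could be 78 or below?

2

Let j be the number exceeding 78. Then the total is ≥ 79·j + 8·(15 − j) = 120 + 71j.
So 71j ≤ 984 and j ≤ 13; hence at least 15 − 13 = 2 are ≤ 78.
Exactly 2 works: 2 values at 8 and 13 at 79 total 1043; raise one of the low values by 61 (still ≤ 78) to hit 1104.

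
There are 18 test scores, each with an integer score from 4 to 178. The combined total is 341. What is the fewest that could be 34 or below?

If only k of them are at most 34, the other 18 − k are at least 35, so the total is at least (18 − k)·35 + k·4.
This is ≤ 341, so (18 − k)·35 + 4k ≤ 341, which gives k ≥ 10.
Exactly 10 works: 10 values at 4 and 8 at 35 total 320; raise one of the low values by 21 (still ≤ 34) to hit 341.

10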